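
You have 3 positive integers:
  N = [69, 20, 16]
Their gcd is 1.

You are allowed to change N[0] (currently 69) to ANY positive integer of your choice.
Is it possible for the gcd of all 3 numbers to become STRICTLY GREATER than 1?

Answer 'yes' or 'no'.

Answer: yes

Derivation:
Current gcd = 1
gcd of all OTHER numbers (without N[0]=69): gcd([20, 16]) = 4
The new gcd after any change is gcd(4, new_value).
This can be at most 4.
Since 4 > old gcd 1, the gcd CAN increase (e.g., set N[0] = 4).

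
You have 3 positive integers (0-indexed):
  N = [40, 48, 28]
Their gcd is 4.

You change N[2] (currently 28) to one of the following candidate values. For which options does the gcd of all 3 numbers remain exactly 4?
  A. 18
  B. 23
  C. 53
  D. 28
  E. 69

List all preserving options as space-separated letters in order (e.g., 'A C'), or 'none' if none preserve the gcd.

Old gcd = 4; gcd of others (without N[2]) = 8
New gcd for candidate v: gcd(8, v). Preserves old gcd iff gcd(8, v) = 4.
  Option A: v=18, gcd(8,18)=2 -> changes
  Option B: v=23, gcd(8,23)=1 -> changes
  Option C: v=53, gcd(8,53)=1 -> changes
  Option D: v=28, gcd(8,28)=4 -> preserves
  Option E: v=69, gcd(8,69)=1 -> changes

Answer: D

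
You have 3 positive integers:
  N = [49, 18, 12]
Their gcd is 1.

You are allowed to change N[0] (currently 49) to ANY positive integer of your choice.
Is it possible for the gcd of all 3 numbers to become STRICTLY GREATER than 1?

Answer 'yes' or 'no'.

Answer: yes

Derivation:
Current gcd = 1
gcd of all OTHER numbers (without N[0]=49): gcd([18, 12]) = 6
The new gcd after any change is gcd(6, new_value).
This can be at most 6.
Since 6 > old gcd 1, the gcd CAN increase (e.g., set N[0] = 6).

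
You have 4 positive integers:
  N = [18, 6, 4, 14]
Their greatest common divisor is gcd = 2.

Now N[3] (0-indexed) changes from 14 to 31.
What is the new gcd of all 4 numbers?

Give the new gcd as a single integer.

Numbers: [18, 6, 4, 14], gcd = 2
Change: index 3, 14 -> 31
gcd of the OTHER numbers (without index 3): gcd([18, 6, 4]) = 2
New gcd = gcd(g_others, new_val) = gcd(2, 31) = 1

Answer: 1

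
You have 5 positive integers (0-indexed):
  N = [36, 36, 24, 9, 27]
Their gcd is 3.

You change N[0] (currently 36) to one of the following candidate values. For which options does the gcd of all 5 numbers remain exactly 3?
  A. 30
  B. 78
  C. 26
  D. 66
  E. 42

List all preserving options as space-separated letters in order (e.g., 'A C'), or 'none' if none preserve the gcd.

Answer: A B D E

Derivation:
Old gcd = 3; gcd of others (without N[0]) = 3
New gcd for candidate v: gcd(3, v). Preserves old gcd iff gcd(3, v) = 3.
  Option A: v=30, gcd(3,30)=3 -> preserves
  Option B: v=78, gcd(3,78)=3 -> preserves
  Option C: v=26, gcd(3,26)=1 -> changes
  Option D: v=66, gcd(3,66)=3 -> preserves
  Option E: v=42, gcd(3,42)=3 -> preserves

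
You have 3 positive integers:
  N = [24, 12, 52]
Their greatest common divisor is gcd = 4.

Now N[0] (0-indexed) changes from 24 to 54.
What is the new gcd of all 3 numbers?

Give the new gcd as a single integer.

Answer: 2

Derivation:
Numbers: [24, 12, 52], gcd = 4
Change: index 0, 24 -> 54
gcd of the OTHER numbers (without index 0): gcd([12, 52]) = 4
New gcd = gcd(g_others, new_val) = gcd(4, 54) = 2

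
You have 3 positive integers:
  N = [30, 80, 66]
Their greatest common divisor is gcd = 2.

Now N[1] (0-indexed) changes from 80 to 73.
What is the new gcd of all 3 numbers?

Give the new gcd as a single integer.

Answer: 1

Derivation:
Numbers: [30, 80, 66], gcd = 2
Change: index 1, 80 -> 73
gcd of the OTHER numbers (without index 1): gcd([30, 66]) = 6
New gcd = gcd(g_others, new_val) = gcd(6, 73) = 1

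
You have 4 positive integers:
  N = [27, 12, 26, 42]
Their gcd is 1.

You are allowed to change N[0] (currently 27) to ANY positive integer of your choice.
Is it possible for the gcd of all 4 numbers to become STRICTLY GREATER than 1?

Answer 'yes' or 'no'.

Current gcd = 1
gcd of all OTHER numbers (without N[0]=27): gcd([12, 26, 42]) = 2
The new gcd after any change is gcd(2, new_value).
This can be at most 2.
Since 2 > old gcd 1, the gcd CAN increase (e.g., set N[0] = 2).

Answer: yes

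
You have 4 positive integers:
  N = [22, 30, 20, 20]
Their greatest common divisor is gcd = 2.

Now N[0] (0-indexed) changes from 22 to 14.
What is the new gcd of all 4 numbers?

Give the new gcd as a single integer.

Answer: 2

Derivation:
Numbers: [22, 30, 20, 20], gcd = 2
Change: index 0, 22 -> 14
gcd of the OTHER numbers (without index 0): gcd([30, 20, 20]) = 10
New gcd = gcd(g_others, new_val) = gcd(10, 14) = 2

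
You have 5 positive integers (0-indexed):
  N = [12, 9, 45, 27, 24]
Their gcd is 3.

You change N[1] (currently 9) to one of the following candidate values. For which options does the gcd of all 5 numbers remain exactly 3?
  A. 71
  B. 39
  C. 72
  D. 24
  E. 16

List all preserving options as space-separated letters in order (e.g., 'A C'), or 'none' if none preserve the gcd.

Old gcd = 3; gcd of others (without N[1]) = 3
New gcd for candidate v: gcd(3, v). Preserves old gcd iff gcd(3, v) = 3.
  Option A: v=71, gcd(3,71)=1 -> changes
  Option B: v=39, gcd(3,39)=3 -> preserves
  Option C: v=72, gcd(3,72)=3 -> preserves
  Option D: v=24, gcd(3,24)=3 -> preserves
  Option E: v=16, gcd(3,16)=1 -> changes

Answer: B C D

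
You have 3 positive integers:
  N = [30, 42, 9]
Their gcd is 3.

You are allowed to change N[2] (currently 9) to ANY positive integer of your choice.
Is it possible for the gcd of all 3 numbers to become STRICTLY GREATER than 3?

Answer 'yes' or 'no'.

Answer: yes

Derivation:
Current gcd = 3
gcd of all OTHER numbers (without N[2]=9): gcd([30, 42]) = 6
The new gcd after any change is gcd(6, new_value).
This can be at most 6.
Since 6 > old gcd 3, the gcd CAN increase (e.g., set N[2] = 6).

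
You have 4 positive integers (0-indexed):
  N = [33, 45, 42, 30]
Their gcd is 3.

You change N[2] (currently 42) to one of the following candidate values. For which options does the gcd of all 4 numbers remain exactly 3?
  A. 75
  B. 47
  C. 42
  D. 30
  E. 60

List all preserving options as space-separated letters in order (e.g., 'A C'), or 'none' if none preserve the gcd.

Answer: A C D E

Derivation:
Old gcd = 3; gcd of others (without N[2]) = 3
New gcd for candidate v: gcd(3, v). Preserves old gcd iff gcd(3, v) = 3.
  Option A: v=75, gcd(3,75)=3 -> preserves
  Option B: v=47, gcd(3,47)=1 -> changes
  Option C: v=42, gcd(3,42)=3 -> preserves
  Option D: v=30, gcd(3,30)=3 -> preserves
  Option E: v=60, gcd(3,60)=3 -> preserves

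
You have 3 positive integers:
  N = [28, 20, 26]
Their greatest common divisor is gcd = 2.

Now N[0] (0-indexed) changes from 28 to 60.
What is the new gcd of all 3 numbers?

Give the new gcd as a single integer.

Numbers: [28, 20, 26], gcd = 2
Change: index 0, 28 -> 60
gcd of the OTHER numbers (without index 0): gcd([20, 26]) = 2
New gcd = gcd(g_others, new_val) = gcd(2, 60) = 2

Answer: 2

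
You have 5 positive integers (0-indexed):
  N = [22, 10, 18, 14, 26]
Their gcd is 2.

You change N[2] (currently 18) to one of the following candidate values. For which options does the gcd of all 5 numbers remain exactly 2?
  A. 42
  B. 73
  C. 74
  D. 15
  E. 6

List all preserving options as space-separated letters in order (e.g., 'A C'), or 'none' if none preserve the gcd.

Answer: A C E

Derivation:
Old gcd = 2; gcd of others (without N[2]) = 2
New gcd for candidate v: gcd(2, v). Preserves old gcd iff gcd(2, v) = 2.
  Option A: v=42, gcd(2,42)=2 -> preserves
  Option B: v=73, gcd(2,73)=1 -> changes
  Option C: v=74, gcd(2,74)=2 -> preserves
  Option D: v=15, gcd(2,15)=1 -> changes
  Option E: v=6, gcd(2,6)=2 -> preserves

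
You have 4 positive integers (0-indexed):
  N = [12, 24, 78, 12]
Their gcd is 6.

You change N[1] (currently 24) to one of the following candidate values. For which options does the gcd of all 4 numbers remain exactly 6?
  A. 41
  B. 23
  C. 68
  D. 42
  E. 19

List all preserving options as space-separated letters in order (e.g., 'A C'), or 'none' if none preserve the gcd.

Old gcd = 6; gcd of others (without N[1]) = 6
New gcd for candidate v: gcd(6, v). Preserves old gcd iff gcd(6, v) = 6.
  Option A: v=41, gcd(6,41)=1 -> changes
  Option B: v=23, gcd(6,23)=1 -> changes
  Option C: v=68, gcd(6,68)=2 -> changes
  Option D: v=42, gcd(6,42)=6 -> preserves
  Option E: v=19, gcd(6,19)=1 -> changes

Answer: D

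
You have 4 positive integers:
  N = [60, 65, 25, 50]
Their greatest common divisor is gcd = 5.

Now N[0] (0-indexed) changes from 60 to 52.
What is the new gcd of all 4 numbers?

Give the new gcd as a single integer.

Numbers: [60, 65, 25, 50], gcd = 5
Change: index 0, 60 -> 52
gcd of the OTHER numbers (without index 0): gcd([65, 25, 50]) = 5
New gcd = gcd(g_others, new_val) = gcd(5, 52) = 1

Answer: 1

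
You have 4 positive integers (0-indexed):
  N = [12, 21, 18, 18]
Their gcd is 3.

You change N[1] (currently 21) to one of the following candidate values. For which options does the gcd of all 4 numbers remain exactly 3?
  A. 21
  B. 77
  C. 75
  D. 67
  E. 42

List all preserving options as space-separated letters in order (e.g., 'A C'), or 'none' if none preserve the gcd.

Answer: A C

Derivation:
Old gcd = 3; gcd of others (without N[1]) = 6
New gcd for candidate v: gcd(6, v). Preserves old gcd iff gcd(6, v) = 3.
  Option A: v=21, gcd(6,21)=3 -> preserves
  Option B: v=77, gcd(6,77)=1 -> changes
  Option C: v=75, gcd(6,75)=3 -> preserves
  Option D: v=67, gcd(6,67)=1 -> changes
  Option E: v=42, gcd(6,42)=6 -> changes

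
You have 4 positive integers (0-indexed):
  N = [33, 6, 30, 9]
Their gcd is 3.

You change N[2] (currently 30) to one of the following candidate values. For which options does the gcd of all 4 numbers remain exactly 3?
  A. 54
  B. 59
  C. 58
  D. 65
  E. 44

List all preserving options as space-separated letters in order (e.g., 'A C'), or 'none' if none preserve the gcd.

Old gcd = 3; gcd of others (without N[2]) = 3
New gcd for candidate v: gcd(3, v). Preserves old gcd iff gcd(3, v) = 3.
  Option A: v=54, gcd(3,54)=3 -> preserves
  Option B: v=59, gcd(3,59)=1 -> changes
  Option C: v=58, gcd(3,58)=1 -> changes
  Option D: v=65, gcd(3,65)=1 -> changes
  Option E: v=44, gcd(3,44)=1 -> changes

Answer: A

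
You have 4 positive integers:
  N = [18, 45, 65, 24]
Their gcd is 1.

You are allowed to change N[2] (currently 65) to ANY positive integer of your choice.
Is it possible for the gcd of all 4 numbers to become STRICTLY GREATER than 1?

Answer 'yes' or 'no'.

Current gcd = 1
gcd of all OTHER numbers (without N[2]=65): gcd([18, 45, 24]) = 3
The new gcd after any change is gcd(3, new_value).
This can be at most 3.
Since 3 > old gcd 1, the gcd CAN increase (e.g., set N[2] = 3).

Answer: yes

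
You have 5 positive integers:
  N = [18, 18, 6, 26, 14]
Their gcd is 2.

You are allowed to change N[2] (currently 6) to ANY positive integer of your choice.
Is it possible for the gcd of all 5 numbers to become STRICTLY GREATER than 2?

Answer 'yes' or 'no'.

Answer: no

Derivation:
Current gcd = 2
gcd of all OTHER numbers (without N[2]=6): gcd([18, 18, 26, 14]) = 2
The new gcd after any change is gcd(2, new_value).
This can be at most 2.
Since 2 = old gcd 2, the gcd can only stay the same or decrease.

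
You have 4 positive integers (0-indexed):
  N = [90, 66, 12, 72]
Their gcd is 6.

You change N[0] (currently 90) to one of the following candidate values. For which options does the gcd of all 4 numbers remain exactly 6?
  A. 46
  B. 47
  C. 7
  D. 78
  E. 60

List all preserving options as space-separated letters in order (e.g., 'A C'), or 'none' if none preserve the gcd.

Answer: D E

Derivation:
Old gcd = 6; gcd of others (without N[0]) = 6
New gcd for candidate v: gcd(6, v). Preserves old gcd iff gcd(6, v) = 6.
  Option A: v=46, gcd(6,46)=2 -> changes
  Option B: v=47, gcd(6,47)=1 -> changes
  Option C: v=7, gcd(6,7)=1 -> changes
  Option D: v=78, gcd(6,78)=6 -> preserves
  Option E: v=60, gcd(6,60)=6 -> preserves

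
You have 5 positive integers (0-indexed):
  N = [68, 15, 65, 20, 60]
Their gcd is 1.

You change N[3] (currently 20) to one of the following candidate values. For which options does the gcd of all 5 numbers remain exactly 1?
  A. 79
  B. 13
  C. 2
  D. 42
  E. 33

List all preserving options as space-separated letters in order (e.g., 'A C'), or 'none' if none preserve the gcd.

Old gcd = 1; gcd of others (without N[3]) = 1
New gcd for candidate v: gcd(1, v). Preserves old gcd iff gcd(1, v) = 1.
  Option A: v=79, gcd(1,79)=1 -> preserves
  Option B: v=13, gcd(1,13)=1 -> preserves
  Option C: v=2, gcd(1,2)=1 -> preserves
  Option D: v=42, gcd(1,42)=1 -> preserves
  Option E: v=33, gcd(1,33)=1 -> preserves

Answer: A B C D E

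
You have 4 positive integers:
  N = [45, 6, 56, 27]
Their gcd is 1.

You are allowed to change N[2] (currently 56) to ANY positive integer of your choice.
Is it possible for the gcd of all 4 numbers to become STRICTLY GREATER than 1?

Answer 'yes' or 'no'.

Current gcd = 1
gcd of all OTHER numbers (without N[2]=56): gcd([45, 6, 27]) = 3
The new gcd after any change is gcd(3, new_value).
This can be at most 3.
Since 3 > old gcd 1, the gcd CAN increase (e.g., set N[2] = 3).

Answer: yes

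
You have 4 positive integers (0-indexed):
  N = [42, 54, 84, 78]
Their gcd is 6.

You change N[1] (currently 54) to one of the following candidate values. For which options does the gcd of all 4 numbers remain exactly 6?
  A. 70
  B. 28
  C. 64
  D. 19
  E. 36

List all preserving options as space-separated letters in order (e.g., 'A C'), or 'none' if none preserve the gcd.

Answer: E

Derivation:
Old gcd = 6; gcd of others (without N[1]) = 6
New gcd for candidate v: gcd(6, v). Preserves old gcd iff gcd(6, v) = 6.
  Option A: v=70, gcd(6,70)=2 -> changes
  Option B: v=28, gcd(6,28)=2 -> changes
  Option C: v=64, gcd(6,64)=2 -> changes
  Option D: v=19, gcd(6,19)=1 -> changes
  Option E: v=36, gcd(6,36)=6 -> preserves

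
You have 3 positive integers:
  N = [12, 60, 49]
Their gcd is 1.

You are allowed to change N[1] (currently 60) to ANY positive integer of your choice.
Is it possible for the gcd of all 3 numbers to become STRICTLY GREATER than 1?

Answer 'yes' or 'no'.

Answer: no

Derivation:
Current gcd = 1
gcd of all OTHER numbers (without N[1]=60): gcd([12, 49]) = 1
The new gcd after any change is gcd(1, new_value).
This can be at most 1.
Since 1 = old gcd 1, the gcd can only stay the same or decrease.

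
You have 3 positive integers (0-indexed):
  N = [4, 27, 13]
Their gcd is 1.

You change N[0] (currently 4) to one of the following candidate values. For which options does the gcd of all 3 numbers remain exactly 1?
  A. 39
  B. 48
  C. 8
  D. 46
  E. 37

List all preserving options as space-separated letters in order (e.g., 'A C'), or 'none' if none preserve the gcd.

Old gcd = 1; gcd of others (without N[0]) = 1
New gcd for candidate v: gcd(1, v). Preserves old gcd iff gcd(1, v) = 1.
  Option A: v=39, gcd(1,39)=1 -> preserves
  Option B: v=48, gcd(1,48)=1 -> preserves
  Option C: v=8, gcd(1,8)=1 -> preserves
  Option D: v=46, gcd(1,46)=1 -> preserves
  Option E: v=37, gcd(1,37)=1 -> preserves

Answer: A B C D E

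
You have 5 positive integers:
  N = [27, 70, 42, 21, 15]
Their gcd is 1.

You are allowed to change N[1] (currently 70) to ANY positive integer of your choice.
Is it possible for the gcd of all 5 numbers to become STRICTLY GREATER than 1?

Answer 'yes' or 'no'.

Answer: yes

Derivation:
Current gcd = 1
gcd of all OTHER numbers (without N[1]=70): gcd([27, 42, 21, 15]) = 3
The new gcd after any change is gcd(3, new_value).
This can be at most 3.
Since 3 > old gcd 1, the gcd CAN increase (e.g., set N[1] = 3).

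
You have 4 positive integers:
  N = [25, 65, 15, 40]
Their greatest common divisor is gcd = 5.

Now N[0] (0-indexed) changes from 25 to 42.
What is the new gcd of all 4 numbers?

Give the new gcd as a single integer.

Answer: 1

Derivation:
Numbers: [25, 65, 15, 40], gcd = 5
Change: index 0, 25 -> 42
gcd of the OTHER numbers (without index 0): gcd([65, 15, 40]) = 5
New gcd = gcd(g_others, new_val) = gcd(5, 42) = 1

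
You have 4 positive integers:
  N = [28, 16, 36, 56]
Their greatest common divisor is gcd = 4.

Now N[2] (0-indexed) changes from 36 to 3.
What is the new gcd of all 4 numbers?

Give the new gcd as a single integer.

Answer: 1

Derivation:
Numbers: [28, 16, 36, 56], gcd = 4
Change: index 2, 36 -> 3
gcd of the OTHER numbers (without index 2): gcd([28, 16, 56]) = 4
New gcd = gcd(g_others, new_val) = gcd(4, 3) = 1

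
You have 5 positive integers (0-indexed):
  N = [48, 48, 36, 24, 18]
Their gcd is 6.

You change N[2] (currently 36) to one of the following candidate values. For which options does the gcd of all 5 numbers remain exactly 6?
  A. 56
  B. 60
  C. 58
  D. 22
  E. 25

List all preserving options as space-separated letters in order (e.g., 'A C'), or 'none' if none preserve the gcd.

Old gcd = 6; gcd of others (without N[2]) = 6
New gcd for candidate v: gcd(6, v). Preserves old gcd iff gcd(6, v) = 6.
  Option A: v=56, gcd(6,56)=2 -> changes
  Option B: v=60, gcd(6,60)=6 -> preserves
  Option C: v=58, gcd(6,58)=2 -> changes
  Option D: v=22, gcd(6,22)=2 -> changes
  Option E: v=25, gcd(6,25)=1 -> changes

Answer: B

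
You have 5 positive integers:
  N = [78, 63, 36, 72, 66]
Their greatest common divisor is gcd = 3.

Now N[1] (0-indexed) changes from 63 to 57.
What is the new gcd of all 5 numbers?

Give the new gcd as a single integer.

Numbers: [78, 63, 36, 72, 66], gcd = 3
Change: index 1, 63 -> 57
gcd of the OTHER numbers (without index 1): gcd([78, 36, 72, 66]) = 6
New gcd = gcd(g_others, new_val) = gcd(6, 57) = 3

Answer: 3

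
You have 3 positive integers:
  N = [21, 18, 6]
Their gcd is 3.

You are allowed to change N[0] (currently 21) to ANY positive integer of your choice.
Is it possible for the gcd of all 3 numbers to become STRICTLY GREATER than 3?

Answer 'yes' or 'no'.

Current gcd = 3
gcd of all OTHER numbers (without N[0]=21): gcd([18, 6]) = 6
The new gcd after any change is gcd(6, new_value).
This can be at most 6.
Since 6 > old gcd 3, the gcd CAN increase (e.g., set N[0] = 6).

Answer: yes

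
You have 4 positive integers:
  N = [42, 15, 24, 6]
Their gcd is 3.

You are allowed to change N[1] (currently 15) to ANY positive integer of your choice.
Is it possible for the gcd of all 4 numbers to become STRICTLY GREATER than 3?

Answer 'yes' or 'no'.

Answer: yes

Derivation:
Current gcd = 3
gcd of all OTHER numbers (without N[1]=15): gcd([42, 24, 6]) = 6
The new gcd after any change is gcd(6, new_value).
This can be at most 6.
Since 6 > old gcd 3, the gcd CAN increase (e.g., set N[1] = 6).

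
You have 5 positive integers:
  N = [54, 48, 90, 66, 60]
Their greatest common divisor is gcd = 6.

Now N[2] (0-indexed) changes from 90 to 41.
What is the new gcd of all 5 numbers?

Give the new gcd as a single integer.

Numbers: [54, 48, 90, 66, 60], gcd = 6
Change: index 2, 90 -> 41
gcd of the OTHER numbers (without index 2): gcd([54, 48, 66, 60]) = 6
New gcd = gcd(g_others, new_val) = gcd(6, 41) = 1

Answer: 1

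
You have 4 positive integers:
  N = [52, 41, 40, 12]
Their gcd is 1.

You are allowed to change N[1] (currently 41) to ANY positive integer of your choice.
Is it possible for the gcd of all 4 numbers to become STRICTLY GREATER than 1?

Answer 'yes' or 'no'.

Answer: yes

Derivation:
Current gcd = 1
gcd of all OTHER numbers (without N[1]=41): gcd([52, 40, 12]) = 4
The new gcd after any change is gcd(4, new_value).
This can be at most 4.
Since 4 > old gcd 1, the gcd CAN increase (e.g., set N[1] = 4).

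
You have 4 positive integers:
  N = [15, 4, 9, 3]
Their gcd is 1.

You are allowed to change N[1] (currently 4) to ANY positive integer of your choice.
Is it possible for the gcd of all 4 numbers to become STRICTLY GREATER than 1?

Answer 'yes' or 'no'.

Answer: yes

Derivation:
Current gcd = 1
gcd of all OTHER numbers (without N[1]=4): gcd([15, 9, 3]) = 3
The new gcd after any change is gcd(3, new_value).
This can be at most 3.
Since 3 > old gcd 1, the gcd CAN increase (e.g., set N[1] = 3).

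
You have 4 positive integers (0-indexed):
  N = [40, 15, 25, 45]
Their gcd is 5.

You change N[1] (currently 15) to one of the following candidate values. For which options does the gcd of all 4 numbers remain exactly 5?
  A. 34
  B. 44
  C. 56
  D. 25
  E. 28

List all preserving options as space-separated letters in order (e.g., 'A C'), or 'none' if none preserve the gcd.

Old gcd = 5; gcd of others (without N[1]) = 5
New gcd for candidate v: gcd(5, v). Preserves old gcd iff gcd(5, v) = 5.
  Option A: v=34, gcd(5,34)=1 -> changes
  Option B: v=44, gcd(5,44)=1 -> changes
  Option C: v=56, gcd(5,56)=1 -> changes
  Option D: v=25, gcd(5,25)=5 -> preserves
  Option E: v=28, gcd(5,28)=1 -> changes

Answer: D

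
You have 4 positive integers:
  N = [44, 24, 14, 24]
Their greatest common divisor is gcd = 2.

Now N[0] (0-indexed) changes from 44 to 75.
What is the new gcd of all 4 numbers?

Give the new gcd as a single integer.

Numbers: [44, 24, 14, 24], gcd = 2
Change: index 0, 44 -> 75
gcd of the OTHER numbers (without index 0): gcd([24, 14, 24]) = 2
New gcd = gcd(g_others, new_val) = gcd(2, 75) = 1

Answer: 1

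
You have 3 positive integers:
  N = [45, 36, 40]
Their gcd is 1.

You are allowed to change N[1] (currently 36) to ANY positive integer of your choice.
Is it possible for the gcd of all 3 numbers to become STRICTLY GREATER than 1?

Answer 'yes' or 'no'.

Current gcd = 1
gcd of all OTHER numbers (without N[1]=36): gcd([45, 40]) = 5
The new gcd after any change is gcd(5, new_value).
This can be at most 5.
Since 5 > old gcd 1, the gcd CAN increase (e.g., set N[1] = 5).

Answer: yes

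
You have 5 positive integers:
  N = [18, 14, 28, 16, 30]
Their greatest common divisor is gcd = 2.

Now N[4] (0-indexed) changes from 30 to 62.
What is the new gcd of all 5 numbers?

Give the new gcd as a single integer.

Answer: 2

Derivation:
Numbers: [18, 14, 28, 16, 30], gcd = 2
Change: index 4, 30 -> 62
gcd of the OTHER numbers (without index 4): gcd([18, 14, 28, 16]) = 2
New gcd = gcd(g_others, new_val) = gcd(2, 62) = 2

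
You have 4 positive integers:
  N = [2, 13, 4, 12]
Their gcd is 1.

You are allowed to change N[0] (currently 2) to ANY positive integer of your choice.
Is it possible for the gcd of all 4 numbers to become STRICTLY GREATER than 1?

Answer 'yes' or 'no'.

Current gcd = 1
gcd of all OTHER numbers (without N[0]=2): gcd([13, 4, 12]) = 1
The new gcd after any change is gcd(1, new_value).
This can be at most 1.
Since 1 = old gcd 1, the gcd can only stay the same or decrease.

Answer: no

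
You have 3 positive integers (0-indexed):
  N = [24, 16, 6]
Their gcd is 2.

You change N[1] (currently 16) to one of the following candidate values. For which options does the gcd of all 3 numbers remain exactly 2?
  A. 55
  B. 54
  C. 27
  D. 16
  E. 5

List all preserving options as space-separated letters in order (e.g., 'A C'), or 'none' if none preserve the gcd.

Old gcd = 2; gcd of others (without N[1]) = 6
New gcd for candidate v: gcd(6, v). Preserves old gcd iff gcd(6, v) = 2.
  Option A: v=55, gcd(6,55)=1 -> changes
  Option B: v=54, gcd(6,54)=6 -> changes
  Option C: v=27, gcd(6,27)=3 -> changes
  Option D: v=16, gcd(6,16)=2 -> preserves
  Option E: v=5, gcd(6,5)=1 -> changes

Answer: D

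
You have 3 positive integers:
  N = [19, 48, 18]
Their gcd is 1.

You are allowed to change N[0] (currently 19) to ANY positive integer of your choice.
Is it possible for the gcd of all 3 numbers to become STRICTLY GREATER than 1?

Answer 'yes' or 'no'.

Current gcd = 1
gcd of all OTHER numbers (without N[0]=19): gcd([48, 18]) = 6
The new gcd after any change is gcd(6, new_value).
This can be at most 6.
Since 6 > old gcd 1, the gcd CAN increase (e.g., set N[0] = 6).

Answer: yes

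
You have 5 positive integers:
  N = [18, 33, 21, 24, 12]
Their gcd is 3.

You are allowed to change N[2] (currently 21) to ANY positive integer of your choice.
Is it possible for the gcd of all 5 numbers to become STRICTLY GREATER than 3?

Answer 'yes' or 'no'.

Current gcd = 3
gcd of all OTHER numbers (without N[2]=21): gcd([18, 33, 24, 12]) = 3
The new gcd after any change is gcd(3, new_value).
This can be at most 3.
Since 3 = old gcd 3, the gcd can only stay the same or decrease.

Answer: no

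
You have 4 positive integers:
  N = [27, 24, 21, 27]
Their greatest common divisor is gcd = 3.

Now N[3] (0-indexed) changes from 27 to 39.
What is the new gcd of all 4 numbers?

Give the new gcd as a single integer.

Numbers: [27, 24, 21, 27], gcd = 3
Change: index 3, 27 -> 39
gcd of the OTHER numbers (without index 3): gcd([27, 24, 21]) = 3
New gcd = gcd(g_others, new_val) = gcd(3, 39) = 3

Answer: 3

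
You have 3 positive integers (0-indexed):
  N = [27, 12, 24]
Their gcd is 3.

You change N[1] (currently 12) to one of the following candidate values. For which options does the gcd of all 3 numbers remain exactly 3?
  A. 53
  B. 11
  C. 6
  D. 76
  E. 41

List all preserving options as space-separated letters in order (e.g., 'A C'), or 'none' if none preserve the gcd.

Answer: C

Derivation:
Old gcd = 3; gcd of others (without N[1]) = 3
New gcd for candidate v: gcd(3, v). Preserves old gcd iff gcd(3, v) = 3.
  Option A: v=53, gcd(3,53)=1 -> changes
  Option B: v=11, gcd(3,11)=1 -> changes
  Option C: v=6, gcd(3,6)=3 -> preserves
  Option D: v=76, gcd(3,76)=1 -> changes
  Option E: v=41, gcd(3,41)=1 -> changes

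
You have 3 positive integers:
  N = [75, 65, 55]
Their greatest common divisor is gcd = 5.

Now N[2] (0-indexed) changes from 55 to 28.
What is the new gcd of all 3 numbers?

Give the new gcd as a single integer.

Numbers: [75, 65, 55], gcd = 5
Change: index 2, 55 -> 28
gcd of the OTHER numbers (without index 2): gcd([75, 65]) = 5
New gcd = gcd(g_others, new_val) = gcd(5, 28) = 1

Answer: 1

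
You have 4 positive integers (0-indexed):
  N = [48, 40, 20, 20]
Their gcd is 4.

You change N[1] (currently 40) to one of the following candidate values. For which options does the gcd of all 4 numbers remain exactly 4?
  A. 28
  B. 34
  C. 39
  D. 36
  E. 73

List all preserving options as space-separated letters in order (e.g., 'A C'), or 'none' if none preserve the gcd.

Answer: A D

Derivation:
Old gcd = 4; gcd of others (without N[1]) = 4
New gcd for candidate v: gcd(4, v). Preserves old gcd iff gcd(4, v) = 4.
  Option A: v=28, gcd(4,28)=4 -> preserves
  Option B: v=34, gcd(4,34)=2 -> changes
  Option C: v=39, gcd(4,39)=1 -> changes
  Option D: v=36, gcd(4,36)=4 -> preserves
  Option E: v=73, gcd(4,73)=1 -> changes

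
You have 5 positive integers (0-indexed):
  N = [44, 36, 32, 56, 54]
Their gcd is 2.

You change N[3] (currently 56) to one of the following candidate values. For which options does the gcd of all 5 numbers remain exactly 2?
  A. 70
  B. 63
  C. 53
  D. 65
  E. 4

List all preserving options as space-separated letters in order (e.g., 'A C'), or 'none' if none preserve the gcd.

Old gcd = 2; gcd of others (without N[3]) = 2
New gcd for candidate v: gcd(2, v). Preserves old gcd iff gcd(2, v) = 2.
  Option A: v=70, gcd(2,70)=2 -> preserves
  Option B: v=63, gcd(2,63)=1 -> changes
  Option C: v=53, gcd(2,53)=1 -> changes
  Option D: v=65, gcd(2,65)=1 -> changes
  Option E: v=4, gcd(2,4)=2 -> preserves

Answer: A E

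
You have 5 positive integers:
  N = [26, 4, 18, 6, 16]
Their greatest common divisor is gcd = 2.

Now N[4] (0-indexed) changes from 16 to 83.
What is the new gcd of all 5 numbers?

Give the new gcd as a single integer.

Answer: 1

Derivation:
Numbers: [26, 4, 18, 6, 16], gcd = 2
Change: index 4, 16 -> 83
gcd of the OTHER numbers (without index 4): gcd([26, 4, 18, 6]) = 2
New gcd = gcd(g_others, new_val) = gcd(2, 83) = 1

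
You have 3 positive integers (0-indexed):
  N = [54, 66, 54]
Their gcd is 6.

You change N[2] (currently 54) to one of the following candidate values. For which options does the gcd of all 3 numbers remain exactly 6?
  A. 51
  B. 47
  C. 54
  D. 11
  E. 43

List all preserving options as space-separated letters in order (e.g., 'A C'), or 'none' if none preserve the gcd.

Answer: C

Derivation:
Old gcd = 6; gcd of others (without N[2]) = 6
New gcd for candidate v: gcd(6, v). Preserves old gcd iff gcd(6, v) = 6.
  Option A: v=51, gcd(6,51)=3 -> changes
  Option B: v=47, gcd(6,47)=1 -> changes
  Option C: v=54, gcd(6,54)=6 -> preserves
  Option D: v=11, gcd(6,11)=1 -> changes
  Option E: v=43, gcd(6,43)=1 -> changes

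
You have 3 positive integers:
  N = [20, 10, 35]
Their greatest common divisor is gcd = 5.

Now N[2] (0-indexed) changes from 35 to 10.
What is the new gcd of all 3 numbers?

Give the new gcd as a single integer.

Answer: 10

Derivation:
Numbers: [20, 10, 35], gcd = 5
Change: index 2, 35 -> 10
gcd of the OTHER numbers (without index 2): gcd([20, 10]) = 10
New gcd = gcd(g_others, new_val) = gcd(10, 10) = 10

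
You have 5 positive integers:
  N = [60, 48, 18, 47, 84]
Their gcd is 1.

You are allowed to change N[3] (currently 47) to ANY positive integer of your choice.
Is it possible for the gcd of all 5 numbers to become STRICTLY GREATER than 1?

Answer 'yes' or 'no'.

Answer: yes

Derivation:
Current gcd = 1
gcd of all OTHER numbers (without N[3]=47): gcd([60, 48, 18, 84]) = 6
The new gcd after any change is gcd(6, new_value).
This can be at most 6.
Since 6 > old gcd 1, the gcd CAN increase (e.g., set N[3] = 6).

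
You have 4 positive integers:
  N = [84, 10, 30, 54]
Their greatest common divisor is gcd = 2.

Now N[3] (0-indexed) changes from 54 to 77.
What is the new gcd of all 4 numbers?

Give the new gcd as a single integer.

Answer: 1

Derivation:
Numbers: [84, 10, 30, 54], gcd = 2
Change: index 3, 54 -> 77
gcd of the OTHER numbers (without index 3): gcd([84, 10, 30]) = 2
New gcd = gcd(g_others, new_val) = gcd(2, 77) = 1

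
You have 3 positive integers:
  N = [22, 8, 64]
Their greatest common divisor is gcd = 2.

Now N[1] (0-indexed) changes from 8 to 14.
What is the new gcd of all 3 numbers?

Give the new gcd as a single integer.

Numbers: [22, 8, 64], gcd = 2
Change: index 1, 8 -> 14
gcd of the OTHER numbers (without index 1): gcd([22, 64]) = 2
New gcd = gcd(g_others, new_val) = gcd(2, 14) = 2

Answer: 2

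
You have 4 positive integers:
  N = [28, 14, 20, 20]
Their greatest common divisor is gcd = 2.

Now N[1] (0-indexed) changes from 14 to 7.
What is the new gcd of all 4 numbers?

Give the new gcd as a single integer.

Answer: 1

Derivation:
Numbers: [28, 14, 20, 20], gcd = 2
Change: index 1, 14 -> 7
gcd of the OTHER numbers (without index 1): gcd([28, 20, 20]) = 4
New gcd = gcd(g_others, new_val) = gcd(4, 7) = 1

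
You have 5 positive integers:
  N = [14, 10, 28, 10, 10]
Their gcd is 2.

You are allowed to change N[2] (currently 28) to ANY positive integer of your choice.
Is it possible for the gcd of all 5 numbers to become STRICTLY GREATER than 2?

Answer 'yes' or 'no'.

Current gcd = 2
gcd of all OTHER numbers (without N[2]=28): gcd([14, 10, 10, 10]) = 2
The new gcd after any change is gcd(2, new_value).
This can be at most 2.
Since 2 = old gcd 2, the gcd can only stay the same or decrease.

Answer: no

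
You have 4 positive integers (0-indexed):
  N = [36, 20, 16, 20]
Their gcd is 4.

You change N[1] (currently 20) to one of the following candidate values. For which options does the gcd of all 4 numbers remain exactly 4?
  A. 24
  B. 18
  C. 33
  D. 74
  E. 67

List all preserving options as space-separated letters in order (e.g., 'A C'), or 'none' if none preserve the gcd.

Old gcd = 4; gcd of others (without N[1]) = 4
New gcd for candidate v: gcd(4, v). Preserves old gcd iff gcd(4, v) = 4.
  Option A: v=24, gcd(4,24)=4 -> preserves
  Option B: v=18, gcd(4,18)=2 -> changes
  Option C: v=33, gcd(4,33)=1 -> changes
  Option D: v=74, gcd(4,74)=2 -> changes
  Option E: v=67, gcd(4,67)=1 -> changes

Answer: A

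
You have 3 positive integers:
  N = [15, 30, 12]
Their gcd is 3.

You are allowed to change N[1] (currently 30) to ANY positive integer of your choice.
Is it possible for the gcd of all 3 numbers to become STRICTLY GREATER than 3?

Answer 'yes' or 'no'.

Answer: no

Derivation:
Current gcd = 3
gcd of all OTHER numbers (without N[1]=30): gcd([15, 12]) = 3
The new gcd after any change is gcd(3, new_value).
This can be at most 3.
Since 3 = old gcd 3, the gcd can only stay the same or decrease.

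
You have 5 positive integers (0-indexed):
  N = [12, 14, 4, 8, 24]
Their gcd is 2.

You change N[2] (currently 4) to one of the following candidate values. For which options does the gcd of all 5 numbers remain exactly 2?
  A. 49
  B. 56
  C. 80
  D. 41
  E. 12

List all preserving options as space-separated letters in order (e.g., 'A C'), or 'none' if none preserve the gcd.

Answer: B C E

Derivation:
Old gcd = 2; gcd of others (without N[2]) = 2
New gcd for candidate v: gcd(2, v). Preserves old gcd iff gcd(2, v) = 2.
  Option A: v=49, gcd(2,49)=1 -> changes
  Option B: v=56, gcd(2,56)=2 -> preserves
  Option C: v=80, gcd(2,80)=2 -> preserves
  Option D: v=41, gcd(2,41)=1 -> changes
  Option E: v=12, gcd(2,12)=2 -> preserves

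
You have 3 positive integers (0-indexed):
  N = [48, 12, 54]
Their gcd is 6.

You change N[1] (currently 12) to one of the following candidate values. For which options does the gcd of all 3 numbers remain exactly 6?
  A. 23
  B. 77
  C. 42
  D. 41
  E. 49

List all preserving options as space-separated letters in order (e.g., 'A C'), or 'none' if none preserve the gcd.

Old gcd = 6; gcd of others (without N[1]) = 6
New gcd for candidate v: gcd(6, v). Preserves old gcd iff gcd(6, v) = 6.
  Option A: v=23, gcd(6,23)=1 -> changes
  Option B: v=77, gcd(6,77)=1 -> changes
  Option C: v=42, gcd(6,42)=6 -> preserves
  Option D: v=41, gcd(6,41)=1 -> changes
  Option E: v=49, gcd(6,49)=1 -> changes

Answer: C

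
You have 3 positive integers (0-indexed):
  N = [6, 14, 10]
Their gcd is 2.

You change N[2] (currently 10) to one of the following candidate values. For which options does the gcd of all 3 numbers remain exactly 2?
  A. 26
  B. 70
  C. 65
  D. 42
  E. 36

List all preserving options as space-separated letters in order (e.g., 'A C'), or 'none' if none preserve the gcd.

Old gcd = 2; gcd of others (without N[2]) = 2
New gcd for candidate v: gcd(2, v). Preserves old gcd iff gcd(2, v) = 2.
  Option A: v=26, gcd(2,26)=2 -> preserves
  Option B: v=70, gcd(2,70)=2 -> preserves
  Option C: v=65, gcd(2,65)=1 -> changes
  Option D: v=42, gcd(2,42)=2 -> preserves
  Option E: v=36, gcd(2,36)=2 -> preserves

Answer: A B D E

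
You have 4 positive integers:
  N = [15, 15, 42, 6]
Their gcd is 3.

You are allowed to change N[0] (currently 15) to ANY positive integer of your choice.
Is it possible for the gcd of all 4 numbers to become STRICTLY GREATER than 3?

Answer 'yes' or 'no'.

Answer: no

Derivation:
Current gcd = 3
gcd of all OTHER numbers (without N[0]=15): gcd([15, 42, 6]) = 3
The new gcd after any change is gcd(3, new_value).
This can be at most 3.
Since 3 = old gcd 3, the gcd can only stay the same or decrease.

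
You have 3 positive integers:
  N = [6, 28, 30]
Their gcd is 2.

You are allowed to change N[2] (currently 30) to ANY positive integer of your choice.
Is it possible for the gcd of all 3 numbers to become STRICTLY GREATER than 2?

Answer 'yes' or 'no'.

Current gcd = 2
gcd of all OTHER numbers (without N[2]=30): gcd([6, 28]) = 2
The new gcd after any change is gcd(2, new_value).
This can be at most 2.
Since 2 = old gcd 2, the gcd can only stay the same or decrease.

Answer: no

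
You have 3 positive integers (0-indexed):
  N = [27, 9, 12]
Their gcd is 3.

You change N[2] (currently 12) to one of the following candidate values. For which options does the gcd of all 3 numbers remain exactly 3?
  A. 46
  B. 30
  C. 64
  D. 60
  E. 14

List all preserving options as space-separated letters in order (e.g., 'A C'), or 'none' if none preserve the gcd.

Old gcd = 3; gcd of others (without N[2]) = 9
New gcd for candidate v: gcd(9, v). Preserves old gcd iff gcd(9, v) = 3.
  Option A: v=46, gcd(9,46)=1 -> changes
  Option B: v=30, gcd(9,30)=3 -> preserves
  Option C: v=64, gcd(9,64)=1 -> changes
  Option D: v=60, gcd(9,60)=3 -> preserves
  Option E: v=14, gcd(9,14)=1 -> changes

Answer: B D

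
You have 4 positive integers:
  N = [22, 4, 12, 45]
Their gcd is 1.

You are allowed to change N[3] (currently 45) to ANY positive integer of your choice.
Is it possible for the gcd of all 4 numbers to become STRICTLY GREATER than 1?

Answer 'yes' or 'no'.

Current gcd = 1
gcd of all OTHER numbers (without N[3]=45): gcd([22, 4, 12]) = 2
The new gcd after any change is gcd(2, new_value).
This can be at most 2.
Since 2 > old gcd 1, the gcd CAN increase (e.g., set N[3] = 2).

Answer: yes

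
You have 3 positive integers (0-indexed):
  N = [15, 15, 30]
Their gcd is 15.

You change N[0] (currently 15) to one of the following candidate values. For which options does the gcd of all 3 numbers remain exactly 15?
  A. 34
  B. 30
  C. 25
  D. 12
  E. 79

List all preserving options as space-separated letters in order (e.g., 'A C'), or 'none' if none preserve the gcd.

Old gcd = 15; gcd of others (without N[0]) = 15
New gcd for candidate v: gcd(15, v). Preserves old gcd iff gcd(15, v) = 15.
  Option A: v=34, gcd(15,34)=1 -> changes
  Option B: v=30, gcd(15,30)=15 -> preserves
  Option C: v=25, gcd(15,25)=5 -> changes
  Option D: v=12, gcd(15,12)=3 -> changes
  Option E: v=79, gcd(15,79)=1 -> changes

Answer: B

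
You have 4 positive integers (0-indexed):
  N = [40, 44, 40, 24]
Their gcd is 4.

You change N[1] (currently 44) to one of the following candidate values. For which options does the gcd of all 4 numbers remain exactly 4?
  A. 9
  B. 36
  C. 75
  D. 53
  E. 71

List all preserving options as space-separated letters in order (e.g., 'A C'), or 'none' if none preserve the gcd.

Answer: B

Derivation:
Old gcd = 4; gcd of others (without N[1]) = 8
New gcd for candidate v: gcd(8, v). Preserves old gcd iff gcd(8, v) = 4.
  Option A: v=9, gcd(8,9)=1 -> changes
  Option B: v=36, gcd(8,36)=4 -> preserves
  Option C: v=75, gcd(8,75)=1 -> changes
  Option D: v=53, gcd(8,53)=1 -> changes
  Option E: v=71, gcd(8,71)=1 -> changes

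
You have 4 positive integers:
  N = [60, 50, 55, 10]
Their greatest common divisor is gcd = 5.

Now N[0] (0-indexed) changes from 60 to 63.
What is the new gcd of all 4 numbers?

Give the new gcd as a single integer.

Answer: 1

Derivation:
Numbers: [60, 50, 55, 10], gcd = 5
Change: index 0, 60 -> 63
gcd of the OTHER numbers (without index 0): gcd([50, 55, 10]) = 5
New gcd = gcd(g_others, new_val) = gcd(5, 63) = 1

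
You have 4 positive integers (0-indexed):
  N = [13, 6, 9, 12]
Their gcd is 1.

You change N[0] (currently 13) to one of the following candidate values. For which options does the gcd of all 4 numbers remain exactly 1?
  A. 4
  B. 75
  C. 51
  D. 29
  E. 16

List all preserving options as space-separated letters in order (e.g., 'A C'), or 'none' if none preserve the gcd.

Answer: A D E

Derivation:
Old gcd = 1; gcd of others (without N[0]) = 3
New gcd for candidate v: gcd(3, v). Preserves old gcd iff gcd(3, v) = 1.
  Option A: v=4, gcd(3,4)=1 -> preserves
  Option B: v=75, gcd(3,75)=3 -> changes
  Option C: v=51, gcd(3,51)=3 -> changes
  Option D: v=29, gcd(3,29)=1 -> preserves
  Option E: v=16, gcd(3,16)=1 -> preserves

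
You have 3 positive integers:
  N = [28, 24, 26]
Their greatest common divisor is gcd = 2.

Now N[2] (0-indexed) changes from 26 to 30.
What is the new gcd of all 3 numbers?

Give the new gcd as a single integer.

Numbers: [28, 24, 26], gcd = 2
Change: index 2, 26 -> 30
gcd of the OTHER numbers (without index 2): gcd([28, 24]) = 4
New gcd = gcd(g_others, new_val) = gcd(4, 30) = 2

Answer: 2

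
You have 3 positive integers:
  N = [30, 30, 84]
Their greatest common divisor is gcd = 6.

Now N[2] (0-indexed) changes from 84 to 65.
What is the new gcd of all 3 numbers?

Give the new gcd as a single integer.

Answer: 5

Derivation:
Numbers: [30, 30, 84], gcd = 6
Change: index 2, 84 -> 65
gcd of the OTHER numbers (without index 2): gcd([30, 30]) = 30
New gcd = gcd(g_others, new_val) = gcd(30, 65) = 5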